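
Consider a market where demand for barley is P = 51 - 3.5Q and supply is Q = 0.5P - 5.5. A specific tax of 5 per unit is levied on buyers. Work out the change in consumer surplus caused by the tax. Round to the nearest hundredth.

-21.69

Rewriting supply in inverse form: P = 11 + 2Q.
Pre-tax equilibrium: 51 - 3.5Q = 11 + 2Q gives Q* = 7.2727, P* = 25.5455.
With the tax, buyers' net willingness to pay falls by 5: (51 - 5) - 3.5Q = 11 + 2Q, so Q_t = 6.3636. Buyers pay P_b = 28.7273; sellers receive P_s = P_b - 5 = 23.7273.
CS falls from (1/2)(7.2727)(25.4545) = 92.562 to (1/2)(6.3636)(22.2727) = 70.8678, a change of -21.6942.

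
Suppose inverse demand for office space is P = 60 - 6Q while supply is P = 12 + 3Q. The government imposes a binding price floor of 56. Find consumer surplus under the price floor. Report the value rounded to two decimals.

1.33

Free-market equilibrium: 60 - 6Q = 12 + 3Q gives Q* = 5.3333, P* = 28.
At P = 56, buyers demand (60 - 56)/6 = 0.6667 while sellers would supply more, so the quantity traded is 0.6667 at price 56.
CS is the triangle under demand above 56: (1/2)(0.6667)(60 - 56) = 1.3333.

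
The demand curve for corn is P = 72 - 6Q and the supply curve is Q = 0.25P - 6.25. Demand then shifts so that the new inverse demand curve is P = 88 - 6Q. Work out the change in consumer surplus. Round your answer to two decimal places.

Rewriting supply in inverse form: P = 25 + 4Q.
Initial equilibrium: Q_0 = 4.7, P_0 = 43.8; CS_0 = (1/2)(4.7)(28.2) = 66.27, PS_0 = (1/2)(4.7)(18.8) = 44.18.
New equilibrium: 88 - 6Q = 25 + 4Q gives Q_1 = 6.3, P_1 = 50.2; CS_1 = 119.07, PS_1 = 79.38.
Change in consumer surplus = 119.07 - 66.27 = 52.8.

52.80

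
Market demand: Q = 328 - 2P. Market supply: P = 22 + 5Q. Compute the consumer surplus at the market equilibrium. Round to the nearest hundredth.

Rewriting demand in inverse form: P = 164 - 0.5Q.
Equilibrium: 164 - 0.5Q = 22 + 5Q, so Q* = 25.8182 and P* = 151.0909.
CS is the area between the demand curve and P* from 0 to Q*: (1/2)(25.8182)(12.9091) = 166.6446.

166.64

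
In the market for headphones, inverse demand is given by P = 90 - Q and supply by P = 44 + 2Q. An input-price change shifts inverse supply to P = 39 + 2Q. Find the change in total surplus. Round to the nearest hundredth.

80.83

Initial equilibrium: Q_0 = 15.3333, P_0 = 74.6667; CS_0 = (1/2)(15.3333)(15.3333) = 117.5556, PS_0 = (1/2)(15.3333)(30.6667) = 235.1111.
New equilibrium: 90 - Q = 39 + 2Q gives Q_1 = 17, P_1 = 73; CS_1 = 144.5, PS_1 = 289.
Change in total surplus = (144.5 + 289) - (117.5556 + 235.1111) = 80.8333.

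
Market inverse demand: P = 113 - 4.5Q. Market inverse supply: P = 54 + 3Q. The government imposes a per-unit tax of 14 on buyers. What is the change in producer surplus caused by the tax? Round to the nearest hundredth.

-38.83

Pre-tax equilibrium: 113 - 4.5Q = 54 + 3Q gives Q* = 7.8667, P* = 77.6.
With the tax, buyers' net willingness to pay falls by 14: (113 - 14) - 4.5Q = 54 + 3Q, so Q_t = 6. Buyers pay P_b = 86; sellers receive P_s = P_b - 14 = 72.
Producers lose the trapezoid between P_s and P* out to Q_t plus the triangle from Q_t to Q*: change in PS = 54 - 92.8267 = -38.8267.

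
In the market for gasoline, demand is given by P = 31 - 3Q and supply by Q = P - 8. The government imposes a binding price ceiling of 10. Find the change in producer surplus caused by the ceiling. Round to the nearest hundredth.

Rewriting supply in inverse form: P = 8 + Q.
Free-market equilibrium: 31 - 3Q = 8 + Q gives Q* = 5.75, P* = 13.75.
At the ceiling price 10, quantity supplied is (10 - 8)/1 = 2; supply is the short side, so Q = 2 trades at P = 10.
PS goes from (1/2)(5.75)(5.75) = 16.5312 to 2 (computed as (10 - 8)(2) - (1/2)(1)(2)^2), a change of -14.5312.

-14.53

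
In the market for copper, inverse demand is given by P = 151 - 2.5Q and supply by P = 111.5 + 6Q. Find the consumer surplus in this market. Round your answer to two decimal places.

26.99

Set 151 - 2.5Q = 111.5 + 6Q, which gives 39.5 = 8.5Q, so Q* = 4.6471 and P* = 151 - 2.5(4.6471) = 139.3824.
The demand choke price is 151, so CS = (1/2)(Q*)(151 - P*) = (1/2)(4.6471)(11.6176) = 26.9939.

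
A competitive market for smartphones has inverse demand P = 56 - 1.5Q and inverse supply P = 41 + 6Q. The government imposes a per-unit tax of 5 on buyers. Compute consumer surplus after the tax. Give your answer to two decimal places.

Pre-tax equilibrium: 56 - 1.5Q = 41 + 6Q gives Q* = 2, P* = 53.
A tax on buyers shifts demand down by 5: (56 - 5) - 1.5Q = 41 + 6Q, so Q_t = 1.3333. Buyers pay P_b = 54; sellers receive P_s = P_b - 5 = 49.
CS = (1/2)(Q_t)(56 - P_b) = (1/2)(1.3333)(2) = 1.3333.

1.33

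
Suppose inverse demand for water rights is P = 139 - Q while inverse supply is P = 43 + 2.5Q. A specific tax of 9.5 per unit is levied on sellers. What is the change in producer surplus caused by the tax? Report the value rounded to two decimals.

Pre-tax equilibrium: 139 - Q = 43 + 2.5Q gives Q* = 27.4286, P* = 111.5714.
A tax on sellers shifts supply up by 9.5: 139 - Q = 43 + 2.5Q + 9.5, so Q_t = 24.7143. Buyers pay P_b = 114.2857; sellers receive P_s = P_b - 9.5 = 104.7857.
PS falls from (1/2)(27.4286)(68.5714) = 940.4082 to (1/2)(24.7143)(61.7857) = 763.4949, a change of -176.9133.

-176.91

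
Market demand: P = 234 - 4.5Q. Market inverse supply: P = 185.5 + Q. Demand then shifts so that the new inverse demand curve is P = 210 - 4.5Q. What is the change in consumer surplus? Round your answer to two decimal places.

-130.31

Initial equilibrium: Q_0 = 8.8182, P_0 = 194.3182; CS_0 = (1/2)(8.8182)(39.6818) = 174.9607, PS_0 = (1/2)(8.8182)(8.8182) = 38.8802.
New equilibrium: 210 - 4.5Q = 185.5 + Q gives Q_1 = 4.4545, P_1 = 189.9545; CS_1 = 44.6467, PS_1 = 9.9215.
Change in consumer surplus = 44.6467 - 174.9607 = -130.314.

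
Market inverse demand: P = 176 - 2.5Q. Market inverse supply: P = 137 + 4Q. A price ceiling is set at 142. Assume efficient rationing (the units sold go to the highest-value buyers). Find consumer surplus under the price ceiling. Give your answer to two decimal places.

40.55

Free-market equilibrium: 176 - 2.5Q = 137 + 4Q gives Q* = 6, P* = 161.
At P = 142, sellers supply (142 - 137)/4 = 1.25 while buyers want more, so the quantity traded is 1.25 at price 142.
The demand price at Q = 1.25 is 172.875. CS is the trapezoid between demand and 142 over [0, 1.25]: (1/2)[(176 - 142) + (172.875 - 142)](1.25) = 40.5469.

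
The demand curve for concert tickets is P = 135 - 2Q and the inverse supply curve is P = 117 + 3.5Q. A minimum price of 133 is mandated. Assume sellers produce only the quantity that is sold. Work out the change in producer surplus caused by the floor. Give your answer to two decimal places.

-4.49

Free-market equilibrium: 135 - 2Q = 117 + 3.5Q gives Q* = 3.2727, P* = 128.4545.
At the floor price 133, quantity demanded is (135 - 133)/2 = 1; demand is the short side, so Q = 1 trades at P = 133.
PS goes from (1/2)(3.2727)(11.4545) = 18.7438 to 14.25 (computed as (133 - 117)(1) - (1/2)(3.5)(1)^2), a change of -4.4938.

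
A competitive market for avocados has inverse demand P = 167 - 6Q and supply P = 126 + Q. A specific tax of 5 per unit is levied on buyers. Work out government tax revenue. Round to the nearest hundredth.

25.71

Pre-tax equilibrium: 167 - 6Q = 126 + Q gives Q* = 5.8571, P* = 131.8571.
With the tax, buyers' net willingness to pay falls by 5: (167 - 5) - 6Q = 126 + Q, so Q_t = 5.1429. Buyers pay P_b = 136.1429; sellers receive P_s = P_b - 5 = 131.1429.
Tax revenue = t x Q_t = 5 x 5.1429 = 25.7143.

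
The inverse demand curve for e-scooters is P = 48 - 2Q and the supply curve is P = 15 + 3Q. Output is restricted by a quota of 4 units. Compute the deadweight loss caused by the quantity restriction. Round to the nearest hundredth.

Without the quota, 48 - 2Q = 15 + 3Q gives Q* = 6.6.
At Q = 4 the demand price is 48 - 2(4) = 40 and the supply price is 15 + 3(4) = 27.
DWL = (1/2)(gap between curves at 4) x (Q* - 4) = (1/2)(13)(2.6) = 16.9.

16.90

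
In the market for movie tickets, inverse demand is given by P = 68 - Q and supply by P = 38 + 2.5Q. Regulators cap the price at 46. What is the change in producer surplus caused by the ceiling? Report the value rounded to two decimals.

Free-market equilibrium: 68 - Q = 38 + 2.5Q gives Q* = 8.5714, P* = 59.4286.
At P = 46, sellers supply (46 - 38)/2.5 = 3.2 while buyers want more, so the quantity traded is 3.2 at price 46.
PS goes from (1/2)(8.5714)(21.4286) = 91.8367 to 12.8 (computed as (46 - 38)(3.2) - (1/2)(2.5)(3.2)^2), a change of -79.0367.

-79.04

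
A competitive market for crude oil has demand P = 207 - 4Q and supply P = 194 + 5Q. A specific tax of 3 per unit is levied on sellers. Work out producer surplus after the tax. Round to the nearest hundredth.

3.09

Without the tax, 207 - 4Q = 194 + 5Q so Q* = 1.4444 and P* = 201.2222.
With the tax, sellers need 3 more per unit: 207 - 4Q = 194 + 5Q + 3, so Q_t = 1.1111. Buyers pay P_b = 202.5556; sellers receive P_s = P_b - 3 = 199.5556.
Producer surplus is the triangle above supply below P_s: (1/2)(1.1111)(199.5556 - 194) = 3.0864.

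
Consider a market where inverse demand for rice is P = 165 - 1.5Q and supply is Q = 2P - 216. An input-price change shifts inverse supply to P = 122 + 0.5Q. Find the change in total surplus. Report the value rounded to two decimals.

Rewriting supply in inverse form: P = 108 + 0.5Q.
Initial equilibrium: Q_0 = 28.5, P_0 = 122.25; CS_0 = (1/2)(28.5)(42.75) = 609.1875, PS_0 = (1/2)(28.5)(14.25) = 203.0625.
New equilibrium: 165 - 1.5Q = 122 + 0.5Q gives Q_1 = 21.5, P_1 = 132.75; CS_1 = 346.6875, PS_1 = 115.5625.
Change in total surplus = (346.6875 + 115.5625) - (609.1875 + 203.0625) = -350.

-350.00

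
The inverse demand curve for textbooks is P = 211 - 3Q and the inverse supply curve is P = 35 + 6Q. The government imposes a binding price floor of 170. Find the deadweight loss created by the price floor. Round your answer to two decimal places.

156.06

Free-market equilibrium: 211 - 3Q = 35 + 6Q gives Q* = 19.5556, P* = 152.3333.
At the floor price 170, quantity demanded is (211 - 170)/3 = 13.6667; demand is the short side, so Q = 13.6667 trades at P = 170.
The lost-trades triangle has base Q* - 13.6667 = 5.8889 and height equal to the gap between the curves at Q = 13.6667, which is 170 - 117 = 53. DWL = (1/2)(5.8889)(53) = 156.0556.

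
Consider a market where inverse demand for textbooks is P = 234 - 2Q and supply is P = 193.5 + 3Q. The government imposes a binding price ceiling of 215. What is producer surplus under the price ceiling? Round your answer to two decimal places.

77.04

Without the control, 234 - 2Q = 193.5 + 3Q so Q* = 8.1 and P* = 217.8.
At the ceiling price 215, quantity supplied is (215 - 193.5)/3 = 7.1667; supply is the short side, so Q = 7.1667 trades at P = 215.
PS is the triangle above supply below 215: (1/2)(7.1667)(215 - 193.5) = 77.0417.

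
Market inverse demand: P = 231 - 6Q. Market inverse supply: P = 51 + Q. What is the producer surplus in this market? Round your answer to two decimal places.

330.61

Set 231 - 6Q = 51 + Q, which gives 180 = 7Q, so Q* = 25.7143 and P* = 231 - 6(25.7143) = 76.7143.
PS is the area between P* and the supply curve from 0 to Q*: (1/2)(25.7143)(25.7143) = 330.6122.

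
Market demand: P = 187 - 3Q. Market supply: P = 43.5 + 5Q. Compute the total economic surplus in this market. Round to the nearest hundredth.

1287.02

Equilibrium: 187 - 3Q = 43.5 + 5Q, so Q* = 17.9375 and P* = 133.1875.
Total surplus is the full triangle between the curves from 0 to Q*: (1/2)(17.9375)(187 - 43.5) = 1287.0156.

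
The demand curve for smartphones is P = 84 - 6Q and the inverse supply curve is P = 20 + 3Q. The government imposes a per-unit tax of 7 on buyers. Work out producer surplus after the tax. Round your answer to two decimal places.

Without the tax, 84 - 6Q = 20 + 3Q so Q* = 7.1111 and P* = 41.3333.
With the tax, buyers' net willingness to pay falls by 7: (84 - 7) - 6Q = 20 + 3Q, so Q_t = 6.3333. Buyers pay P_b = 46; sellers receive P_s = P_b - 7 = 39.
Producer surplus is the triangle above supply below P_s: (1/2)(6.3333)(39 - 20) = 60.1667.

60.17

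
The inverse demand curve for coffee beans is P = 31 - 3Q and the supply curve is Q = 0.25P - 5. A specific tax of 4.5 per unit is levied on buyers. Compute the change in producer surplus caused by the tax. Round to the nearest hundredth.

Rewriting supply in inverse form: P = 20 + 4Q.
Pre-tax equilibrium: 31 - 3Q = 20 + 4Q gives Q* = 1.5714, P* = 26.2857.
With the tax, buyers' net willingness to pay falls by 4.5: (31 - 4.5) - 3Q = 20 + 4Q, so Q_t = 0.9286. Buyers pay P_b = 28.2143; sellers receive P_s = P_b - 4.5 = 23.7143.
Producers lose the trapezoid between P_s and P* out to Q_t plus the triangle from Q_t to Q*: change in PS = 1.7245 - 4.9388 = -3.2143.

-3.21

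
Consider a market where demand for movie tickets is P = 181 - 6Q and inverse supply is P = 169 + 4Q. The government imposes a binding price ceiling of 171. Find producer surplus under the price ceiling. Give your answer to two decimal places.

Without the control, 181 - 6Q = 169 + 4Q so Q* = 1.2 and P* = 173.8.
At the ceiling price 171, quantity supplied is (171 - 169)/4 = 0.5; supply is the short side, so Q = 0.5 trades at P = 171.
PS is the triangle above supply below 171: (1/2)(0.5)(171 - 169) = 0.5.

0.50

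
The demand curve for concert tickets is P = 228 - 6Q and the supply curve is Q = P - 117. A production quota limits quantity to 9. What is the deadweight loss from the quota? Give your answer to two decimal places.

Rewriting supply in inverse form: P = 117 + Q.
Without the quota, 228 - 6Q = 117 + Q gives Q* = 15.8571.
At Q = 9 the demand price is 228 - 6(9) = 174 and the supply price is 117 + (9) = 126.
Deadweight loss is the triangle between the curves from 9 to 15.8571: (1/2)(174 - 126)(15.8571 - 9) = 164.5714.

164.57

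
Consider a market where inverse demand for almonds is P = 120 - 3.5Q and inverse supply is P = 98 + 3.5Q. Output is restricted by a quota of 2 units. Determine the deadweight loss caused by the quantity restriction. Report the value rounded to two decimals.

Unrestricted equilibrium: Q* = (120 - 98)/(3.5 + 3.5) = 3.1429.
At Q = 2 the demand price is 120 - 3.5(2) = 113 and the supply price is 98 + 3.5(2) = 105.
DWL = (1/2)(gap between curves at 2) x (Q* - 2) = (1/2)(8)(1.1429) = 4.5714.

4.57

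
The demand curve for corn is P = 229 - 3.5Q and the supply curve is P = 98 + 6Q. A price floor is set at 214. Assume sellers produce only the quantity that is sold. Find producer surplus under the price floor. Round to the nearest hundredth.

Free-market equilibrium: 229 - 3.5Q = 98 + 6Q gives Q* = 13.7895, P* = 180.7368.
At the floor price 214, quantity demanded is (229 - 214)/3.5 = 4.2857; demand is the short side, so Q = 4.2857 trades at P = 214.
The supply price at Q = 4.2857 is 123.7143. PS is the trapezoid between 214 and supply over [0, 4.2857]: (1/2)[(214 - 98) + (214 - 123.7143)](4.2857) = 442.0408.

442.04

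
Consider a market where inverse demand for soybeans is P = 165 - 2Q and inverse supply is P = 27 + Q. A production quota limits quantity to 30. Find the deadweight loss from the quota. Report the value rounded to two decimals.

384.00

Unrestricted equilibrium: Q* = (165 - 27)/(2 + 1) = 46.
At Q = 30 the demand price is 165 - 2(30) = 105 and the supply price is 27 + (30) = 57.
Deadweight loss is the triangle between the curves from 30 to 46: (1/2)(105 - 57)(46 - 30) = 384.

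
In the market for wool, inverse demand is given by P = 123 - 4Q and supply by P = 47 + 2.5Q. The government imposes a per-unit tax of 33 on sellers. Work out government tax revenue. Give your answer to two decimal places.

218.31

Without the tax, 123 - 4Q = 47 + 2.5Q so Q* = 11.6923 and P* = 76.2308.
With the tax, sellers need 33 more per unit: 123 - 4Q = 47 + 2.5Q + 33, so Q_t = 6.6154. Buyers pay P_b = 96.5385; sellers receive P_s = P_b - 33 = 63.5385.
Revenue is the tax times quantity traded: 33 x 6.6154 = 218.3077.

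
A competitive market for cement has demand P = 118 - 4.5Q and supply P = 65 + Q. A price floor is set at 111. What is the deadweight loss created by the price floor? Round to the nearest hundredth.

Without the control, 118 - 4.5Q = 65 + Q so Q* = 9.6364 and P* = 74.6364.
At P = 111, buyers demand (118 - 111)/4.5 = 1.5556 while sellers would supply more, so the quantity traded is 1.5556 at price 111.
At Q = 1.5556 the demand price is 111 and the supply price is 66.5556. Deadweight loss is the triangle between the curves from 1.5556 to 9.6364: (1/2)(111 - 66.5556)(9.6364 - 1.5556) = 179.5735.

179.57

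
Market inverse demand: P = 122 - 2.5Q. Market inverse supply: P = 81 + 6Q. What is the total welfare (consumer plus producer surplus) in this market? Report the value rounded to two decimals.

Equilibrium: 122 - 2.5Q = 81 + 6Q, so Q* = 4.8235 and P* = 109.9412.
Total surplus is the full triangle between the curves from 0 to Q*: (1/2)(4.8235)(122 - 81) = 98.8824.

98.88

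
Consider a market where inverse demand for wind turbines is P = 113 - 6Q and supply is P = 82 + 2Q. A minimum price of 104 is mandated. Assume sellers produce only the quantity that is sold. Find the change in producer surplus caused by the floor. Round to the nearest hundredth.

15.73

Without the control, 113 - 6Q = 82 + 2Q so Q* = 3.875 and P* = 89.75.
At the floor price 104, quantity demanded is (113 - 104)/6 = 1.5; demand is the short side, so Q = 1.5 trades at P = 104.
PS goes from (1/2)(3.875)(7.75) = 15.0156 to 30.75 (computed as (104 - 82)(1.5) - (1/2)(2)(1.5)^2), a change of 15.7344.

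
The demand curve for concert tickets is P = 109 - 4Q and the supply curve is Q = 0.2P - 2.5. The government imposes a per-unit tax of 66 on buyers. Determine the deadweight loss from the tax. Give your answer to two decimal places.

242.00

Rewriting supply in inverse form: P = 12.5 + 5Q.
Without the tax, 109 - 4Q = 12.5 + 5Q so Q* = 10.7222 and P* = 66.1111.
With the tax, buyers' net willingness to pay falls by 66: (109 - 66) - 4Q = 12.5 + 5Q, so Q_t = 3.3889. Buyers pay P_b = 95.4444; sellers receive P_s = P_b - 66 = 29.4444.
The welfare triangle lost has base Q* - Q_t = 7.3333 and height t = 66, so DWL = (1/2)(7.3333)(66) = 242.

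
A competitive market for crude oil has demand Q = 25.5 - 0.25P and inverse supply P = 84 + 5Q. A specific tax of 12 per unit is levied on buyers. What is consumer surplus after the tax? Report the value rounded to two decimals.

Rewriting demand in inverse form: P = 102 - 4Q.
Without the tax, 102 - 4Q = 84 + 5Q so Q* = 2 and P* = 94.
With the tax, buyers' net willingness to pay falls by 12: (102 - 12) - 4Q = 84 + 5Q, so Q_t = 0.6667. Buyers pay P_b = 99.3333; sellers receive P_s = P_b - 12 = 87.3333.
Consumer surplus is the triangle under demand above P_b: (1/2)(0.6667)(102 - 99.3333) = 0.8889.

0.89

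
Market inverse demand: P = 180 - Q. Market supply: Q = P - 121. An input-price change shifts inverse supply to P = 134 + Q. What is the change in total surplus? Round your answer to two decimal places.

Rewriting supply in inverse form: P = 121 + Q.
Initial equilibrium: Q_0 = 29.5, P_0 = 150.5; CS_0 = (1/2)(29.5)(29.5) = 435.125, PS_0 = (1/2)(29.5)(29.5) = 435.125.
New equilibrium: 180 - Q = 134 + Q gives Q_1 = 23, P_1 = 157; CS_1 = 264.5, PS_1 = 264.5.
Change in total surplus = (264.5 + 264.5) - (435.125 + 435.125) = -341.25.

-341.25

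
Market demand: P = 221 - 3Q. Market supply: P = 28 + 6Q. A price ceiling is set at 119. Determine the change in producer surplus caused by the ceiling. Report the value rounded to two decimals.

-689.51

Free-market equilibrium: 221 - 3Q = 28 + 6Q gives Q* = 21.4444, P* = 156.6667.
At P = 119, sellers supply (119 - 28)/6 = 15.1667 while buyers want more, so the quantity traded is 15.1667 at price 119.
PS goes from (1/2)(21.4444)(128.6667) = 1379.5926 to 690.0833 (computed as (119 - 28)(15.1667) - (1/2)(6)(15.1667)^2), a change of -689.5093.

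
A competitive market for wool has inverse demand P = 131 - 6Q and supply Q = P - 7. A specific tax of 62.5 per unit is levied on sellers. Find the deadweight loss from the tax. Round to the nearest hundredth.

279.02

Rewriting supply in inverse form: P = 7 + Q.
Without the tax, 131 - 6Q = 7 + Q so Q* = 17.7143 and P* = 24.7143.
With the tax, sellers need 62.5 more per unit: 131 - 6Q = 7 + Q + 62.5, so Q_t = 8.7857. Buyers pay P_b = 78.2857; sellers receive P_s = P_b - 62.5 = 15.7857.
Deadweight loss is the triangle between the curves from Q_t to Q*: (1/2)(17.7143 - 8.7857)(62.5) = 279.0179.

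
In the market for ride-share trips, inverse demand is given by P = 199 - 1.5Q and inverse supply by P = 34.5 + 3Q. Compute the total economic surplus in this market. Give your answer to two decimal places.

Equilibrium: 199 - 1.5Q = 34.5 + 3Q, so Q* = 36.5556 and P* = 144.1667.
Total surplus is the full triangle between the curves from 0 to Q*: (1/2)(36.5556)(199 - 34.5) = 3006.6944.

3006.69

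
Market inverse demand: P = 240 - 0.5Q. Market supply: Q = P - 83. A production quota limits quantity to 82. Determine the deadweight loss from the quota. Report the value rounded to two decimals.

385.33

Rewriting supply in inverse form: P = 83 + Q.
Unrestricted equilibrium: Q* = (240 - 83)/(0.5 + 1) = 104.6667.
At Q = 82 the demand price is 240 - 0.5(82) = 199 and the supply price is 83 + (82) = 165.
DWL = (1/2)(gap between curves at 82) x (Q* - 82) = (1/2)(34)(22.6667) = 385.3333.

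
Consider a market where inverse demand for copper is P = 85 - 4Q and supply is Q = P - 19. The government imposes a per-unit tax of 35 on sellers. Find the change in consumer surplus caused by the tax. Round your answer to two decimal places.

Rewriting supply in inverse form: P = 19 + Q.
Without the tax, 85 - 4Q = 19 + Q so Q* = 13.2 and P* = 32.2.
A tax on sellers shifts supply up by 35: 85 - 4Q = 19 + Q + 35, so Q_t = 6.2. Buyers pay P_b = 60.2; sellers receive P_s = P_b - 35 = 25.2.
Consumers lose the trapezoid between P* and P_b out to Q_t plus the triangle from Q_t to Q*: change in CS = 76.88 - 348.48 = -271.6.

-271.60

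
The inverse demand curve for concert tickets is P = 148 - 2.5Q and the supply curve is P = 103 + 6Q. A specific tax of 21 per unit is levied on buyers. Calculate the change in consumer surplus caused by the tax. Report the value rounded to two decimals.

Pre-tax equilibrium: 148 - 2.5Q = 103 + 6Q gives Q* = 5.2941, P* = 134.7647.
With the tax, buyers' net willingness to pay falls by 21: (148 - 21) - 2.5Q = 103 + 6Q, so Q_t = 2.8235. Buyers pay P_b = 140.9412; sellers receive P_s = P_b - 21 = 119.9412.
CS falls from (1/2)(5.2941)(13.2353) = 35.0346 to (1/2)(2.8235)(7.0588) = 9.9654, a change of -25.0692.

-25.07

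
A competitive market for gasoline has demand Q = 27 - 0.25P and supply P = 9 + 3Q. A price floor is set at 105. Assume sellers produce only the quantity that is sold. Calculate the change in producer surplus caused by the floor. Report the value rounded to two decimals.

Rewriting demand in inverse form: P = 108 - 4Q.
Free-market equilibrium: 108 - 4Q = 9 + 3Q gives Q* = 14.1429, P* = 51.4286.
At P = 105, buyers demand (108 - 105)/4 = 0.75 while sellers would supply more, so the quantity traded is 0.75 at price 105.
PS goes from (1/2)(14.1429)(42.4286) = 300.0306 to 71.1562 (computed as (105 - 9)(0.75) - (1/2)(3)(0.75)^2), a change of -228.8744.

-228.87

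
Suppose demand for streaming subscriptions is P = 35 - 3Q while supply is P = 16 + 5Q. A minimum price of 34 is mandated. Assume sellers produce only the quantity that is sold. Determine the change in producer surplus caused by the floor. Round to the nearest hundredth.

-8.38

Free-market equilibrium: 35 - 3Q = 16 + 5Q gives Q* = 2.375, P* = 27.875.
At P = 34, buyers demand (35 - 34)/3 = 0.3333 while sellers would supply more, so the quantity traded is 0.3333 at price 34.
PS goes from (1/2)(2.375)(11.875) = 14.1016 to 5.7222 (computed as (34 - 16)(0.3333) - (1/2)(5)(0.3333)^2), a change of -8.3793.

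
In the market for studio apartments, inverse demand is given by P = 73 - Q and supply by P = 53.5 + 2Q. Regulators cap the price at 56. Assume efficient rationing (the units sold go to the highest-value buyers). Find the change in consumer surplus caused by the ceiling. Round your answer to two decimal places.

-0.66

Free-market equilibrium: 73 - Q = 53.5 + 2Q gives Q* = 6.5, P* = 66.5.
At the ceiling price 56, quantity supplied is (56 - 53.5)/2 = 1.25; supply is the short side, so Q = 1.25 trades at P = 56.
CS goes from (1/2)(6.5)(6.5) = 21.125 to 20.4688 (computed as (73 - 56)(1.25) - (1/2)(1)(1.25)^2), a change of -0.6562.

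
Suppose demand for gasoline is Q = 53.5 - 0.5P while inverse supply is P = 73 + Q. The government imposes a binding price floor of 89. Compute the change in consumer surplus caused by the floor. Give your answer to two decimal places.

Rewriting demand in inverse form: P = 107 - 2Q.
Free-market equilibrium: 107 - 2Q = 73 + Q gives Q* = 11.3333, P* = 84.3333.
At P = 89, buyers demand (107 - 89)/2 = 9 while sellers would supply more, so the quantity traded is 9 at price 89.
CS goes from (1/2)(11.3333)(22.6667) = 128.4444 to 81 (computed as (107 - 89)(9) - (1/2)(2)(9)^2), a change of -47.4444.

-47.44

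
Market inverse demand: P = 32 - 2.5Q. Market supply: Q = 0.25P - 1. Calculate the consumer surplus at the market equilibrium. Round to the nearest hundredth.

Rewriting supply in inverse form: P = 4 + 4Q.
Set 32 - 2.5Q = 4 + 4Q, which gives 28 = 6.5Q, so Q* = 4.3077 and P* = 32 - 2.5(4.3077) = 21.2308.
Consumer surplus is the triangle under demand above P*: (1/2)(4.3077)(32 - 21.2308) = (1/2)(4.3077)(10.7692) = 23.1953.

23.20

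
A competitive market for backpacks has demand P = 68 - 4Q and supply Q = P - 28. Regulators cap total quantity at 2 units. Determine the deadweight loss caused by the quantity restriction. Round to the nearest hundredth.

90.00

Rewriting supply in inverse form: P = 28 + Q.
Unrestricted equilibrium: Q* = (68 - 28)/(4 + 1) = 8.
At Q = 2 the demand price is 68 - 4(2) = 60 and the supply price is 28 + (2) = 30.
DWL = (1/2)(gap between curves at 2) x (Q* - 2) = (1/2)(30)(6) = 90.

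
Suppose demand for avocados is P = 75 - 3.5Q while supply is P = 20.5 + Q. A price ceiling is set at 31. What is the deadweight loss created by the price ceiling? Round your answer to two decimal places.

5.84

Free-market equilibrium: 75 - 3.5Q = 20.5 + Q gives Q* = 12.1111, P* = 32.6111.
At the ceiling price 31, quantity supplied is (31 - 20.5)/1 = 10.5; supply is the short side, so Q = 10.5 trades at P = 31.
The lost-trades triangle has base Q* - 10.5 = 1.6111 and height equal to the gap between the curves at Q = 10.5, which is 38.25 - 31 = 7.25. DWL = (1/2)(1.6111)(7.25) = 5.8403.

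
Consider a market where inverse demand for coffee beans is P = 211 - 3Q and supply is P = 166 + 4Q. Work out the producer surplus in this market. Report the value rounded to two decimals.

Equilibrium: 211 - 3Q = 166 + 4Q, so Q* = 6.4286 and P* = 191.7143.
PS is the area between P* and the supply curve from 0 to Q*: (1/2)(6.4286)(25.7143) = 82.6531.

82.65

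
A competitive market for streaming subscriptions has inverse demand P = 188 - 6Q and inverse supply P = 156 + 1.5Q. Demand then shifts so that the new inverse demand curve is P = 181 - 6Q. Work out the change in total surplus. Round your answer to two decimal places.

-26.60

Initial equilibrium: Q_0 = 4.2667, P_0 = 162.4; CS_0 = (1/2)(4.2667)(25.6) = 54.6133, PS_0 = (1/2)(4.2667)(6.4) = 13.6533.
New equilibrium: 181 - 6Q = 156 + 1.5Q gives Q_1 = 3.3333, P_1 = 161; CS_1 = 33.3333, PS_1 = 8.3333.
Change in total surplus = (33.3333 + 8.3333) - (54.6133 + 13.6533) = -26.6.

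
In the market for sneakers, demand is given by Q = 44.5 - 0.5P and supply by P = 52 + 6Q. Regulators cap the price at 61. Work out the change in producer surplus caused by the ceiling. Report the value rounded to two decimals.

Rewriting demand in inverse form: P = 89 - 2Q.
Without the control, 89 - 2Q = 52 + 6Q so Q* = 4.625 and P* = 79.75.
At P = 61, sellers supply (61 - 52)/6 = 1.5 while buyers want more, so the quantity traded is 1.5 at price 61.
PS goes from (1/2)(4.625)(27.75) = 64.1719 to 6.75 (computed as (61 - 52)(1.5) - (1/2)(6)(1.5)^2), a change of -57.4219.

-57.42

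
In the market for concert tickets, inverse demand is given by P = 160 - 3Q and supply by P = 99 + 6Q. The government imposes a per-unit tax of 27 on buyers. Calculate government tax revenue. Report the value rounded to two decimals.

Without the tax, 160 - 3Q = 99 + 6Q so Q* = 6.7778 and P* = 139.6667.
With the tax, buyers' net willingness to pay falls by 27: (160 - 27) - 3Q = 99 + 6Q, so Q_t = 3.7778. Buyers pay P_b = 148.6667; sellers receive P_s = P_b - 27 = 121.6667.
Revenue is the tax times quantity traded: 27 x 3.7778 = 102.

102.00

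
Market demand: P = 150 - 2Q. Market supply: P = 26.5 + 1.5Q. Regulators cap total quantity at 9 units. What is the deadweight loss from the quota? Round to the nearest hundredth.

1209.14

Without the quota, 150 - 2Q = 26.5 + 1.5Q gives Q* = 35.2857.
At Q = 9 the demand price is 150 - 2(9) = 132 and the supply price is 26.5 + 1.5(9) = 40.
Deadweight loss is the triangle between the curves from 9 to 35.2857: (1/2)(132 - 40)(35.2857 - 9) = 1209.1429.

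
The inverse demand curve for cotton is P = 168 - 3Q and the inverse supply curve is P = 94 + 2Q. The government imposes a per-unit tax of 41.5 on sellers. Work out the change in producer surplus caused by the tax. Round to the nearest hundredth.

Pre-tax equilibrium: 168 - 3Q = 94 + 2Q gives Q* = 14.8, P* = 123.6.
A tax on sellers shifts supply up by 41.5: 168 - 3Q = 94 + 2Q + 41.5, so Q_t = 6.5. Buyers pay P_b = 148.5; sellers receive P_s = P_b - 41.5 = 107.
Producers lose the trapezoid between P_s and P* out to Q_t plus the triangle from Q_t to Q*: change in PS = 42.25 - 219.04 = -176.79.

-176.79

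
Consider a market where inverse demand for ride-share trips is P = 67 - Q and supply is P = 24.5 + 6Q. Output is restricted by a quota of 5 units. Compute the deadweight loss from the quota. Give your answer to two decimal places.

4.02

Unrestricted equilibrium: Q* = (67 - 24.5)/(1 + 6) = 6.0714.
At Q = 5 the demand price is 67 - (5) = 62 and the supply price is 24.5 + 6(5) = 54.5.
DWL = (1/2)(gap between curves at 5) x (Q* - 5) = (1/2)(7.5)(1.0714) = 4.0179.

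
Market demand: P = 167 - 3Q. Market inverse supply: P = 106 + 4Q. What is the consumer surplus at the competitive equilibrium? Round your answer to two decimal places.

113.91

Setting demand equal to supply, 61 = 7Q, so Q* = 8.7143 and P* = 140.8571.
The demand choke price is 167, so CS = (1/2)(Q*)(167 - P*) = (1/2)(8.7143)(26.1429) = 113.9082.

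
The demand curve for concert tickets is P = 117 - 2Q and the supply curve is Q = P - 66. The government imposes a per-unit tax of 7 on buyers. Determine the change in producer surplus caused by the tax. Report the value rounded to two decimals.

-36.94

Rewriting supply in inverse form: P = 66 + Q.
Pre-tax equilibrium: 117 - 2Q = 66 + Q gives Q* = 17, P* = 83.
With the tax, buyers' net willingness to pay falls by 7: (117 - 7) - 2Q = 66 + Q, so Q_t = 14.6667. Buyers pay P_b = 87.6667; sellers receive P_s = P_b - 7 = 80.6667.
Producers lose the trapezoid between P_s and P* out to Q_t plus the triangle from Q_t to Q*: change in PS = 107.5556 - 144.5 = -36.9444.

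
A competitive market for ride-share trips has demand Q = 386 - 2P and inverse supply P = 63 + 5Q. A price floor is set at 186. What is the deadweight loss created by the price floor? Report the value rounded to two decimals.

Rewriting demand in inverse form: P = 193 - 0.5Q.
Without the control, 193 - 0.5Q = 63 + 5Q so Q* = 23.6364 and P* = 181.1818.
At P = 186, buyers demand (193 - 186)/0.5 = 14 while sellers would supply more, so the quantity traded is 14 at price 186.
At Q = 14 the demand price is 186 and the supply price is 133. Deadweight loss is the triangle between the curves from 14 to 23.6364: (1/2)(186 - 133)(23.6364 - 14) = 255.3636.

255.36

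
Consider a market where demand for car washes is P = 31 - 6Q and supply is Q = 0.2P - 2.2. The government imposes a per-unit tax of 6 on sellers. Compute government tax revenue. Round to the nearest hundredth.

7.64

Rewriting supply in inverse form: P = 11 + 5Q.
Pre-tax equilibrium: 31 - 6Q = 11 + 5Q gives Q* = 1.8182, P* = 20.0909.
With the tax, sellers need 6 more per unit: 31 - 6Q = 11 + 5Q + 6, so Q_t = 1.2727. Buyers pay P_b = 23.3636; sellers receive P_s = P_b - 6 = 17.3636.
Revenue is the tax times quantity traded: 6 x 1.2727 = 7.6364.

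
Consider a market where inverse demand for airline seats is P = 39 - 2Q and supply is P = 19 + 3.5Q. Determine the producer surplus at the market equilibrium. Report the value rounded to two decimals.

Setting demand equal to supply, 20 = 5.5Q, so Q* = 3.6364 and P* = 31.7273.
Producer surplus is the triangle above supply below P*: (1/2)(3.6364)(31.7273 - 19) = (1/2)(3.6364)(12.7273) = 23.1405.

23.14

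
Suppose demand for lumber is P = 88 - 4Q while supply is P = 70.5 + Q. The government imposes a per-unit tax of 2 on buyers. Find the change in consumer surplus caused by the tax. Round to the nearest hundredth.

-5.28

Pre-tax equilibrium: 88 - 4Q = 70.5 + Q gives Q* = 3.5, P* = 74.
A tax on buyers shifts demand down by 2: (88 - 2) - 4Q = 70.5 + Q, so Q_t = 3.1. Buyers pay P_b = 75.6; sellers receive P_s = P_b - 2 = 73.6.
Consumers lose the trapezoid between P* and P_b out to Q_t plus the triangle from Q_t to Q*: change in CS = 19.22 - 24.5 = -5.28.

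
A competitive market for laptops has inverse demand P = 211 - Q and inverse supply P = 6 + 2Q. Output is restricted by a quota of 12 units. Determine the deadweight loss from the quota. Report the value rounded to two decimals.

Without the quota, 211 - Q = 6 + 2Q gives Q* = 68.3333.
At Q = 12 the demand price is 211 - (12) = 199 and the supply price is 6 + 2(12) = 30.
DWL = (1/2)(gap between curves at 12) x (Q* - 12) = (1/2)(169)(56.3333) = 4760.1667.

4760.17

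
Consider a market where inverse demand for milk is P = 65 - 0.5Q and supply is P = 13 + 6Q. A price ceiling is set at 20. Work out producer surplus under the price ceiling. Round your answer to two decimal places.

Free-market equilibrium: 65 - 0.5Q = 13 + 6Q gives Q* = 8, P* = 61.
At the ceiling price 20, quantity supplied is (20 - 13)/6 = 1.1667; supply is the short side, so Q = 1.1667 trades at P = 20.
PS is the triangle above supply below 20: (1/2)(1.1667)(20 - 13) = 4.0833.

4.08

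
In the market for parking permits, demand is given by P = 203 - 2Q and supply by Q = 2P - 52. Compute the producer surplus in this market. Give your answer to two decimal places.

Rewriting supply in inverse form: P = 26 + 0.5Q.
Equilibrium: 203 - 2Q = 26 + 0.5Q, so Q* = 70.8 and P* = 61.4.
The supply curve's price intercept is 26, so PS = (1/2)(Q*)(P* - 26) = (1/2)(70.8)(35.4) = 1253.16.

1253.16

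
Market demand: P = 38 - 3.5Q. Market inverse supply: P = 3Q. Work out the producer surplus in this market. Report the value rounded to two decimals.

51.27

Set 38 - 3.5Q = 3Q, which gives 38 = 6.5Q, so Q* = 5.8462 and P* = 38 - 3.5(5.8462) = 17.5385.
Producer surplus is the triangle above supply below P*: (1/2)(5.8462)(17.5385 - 0) = (1/2)(5.8462)(17.5385) = 51.2663.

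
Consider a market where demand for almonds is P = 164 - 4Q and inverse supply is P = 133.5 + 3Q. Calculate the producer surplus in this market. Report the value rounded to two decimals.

Setting demand equal to supply, 30.5 = 7Q, so Q* = 4.3571 and P* = 146.5714.
PS is the area between P* and the supply curve from 0 to Q*: (1/2)(4.3571)(13.0714) = 28.477.

28.48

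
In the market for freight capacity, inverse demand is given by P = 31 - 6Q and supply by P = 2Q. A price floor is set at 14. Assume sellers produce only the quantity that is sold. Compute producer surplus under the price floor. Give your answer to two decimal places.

31.64

Free-market equilibrium: 31 - 6Q = 2Q gives Q* = 3.875, P* = 7.75.
At the floor price 14, quantity demanded is (31 - 14)/6 = 2.8333; demand is the short side, so Q = 2.8333 trades at P = 14.
The supply price at Q = 2.8333 is 5.6667. PS is the trapezoid between 14 and supply over [0, 2.8333]: (1/2)[(14 - 0) + (14 - 5.6667)](2.8333) = 31.6389.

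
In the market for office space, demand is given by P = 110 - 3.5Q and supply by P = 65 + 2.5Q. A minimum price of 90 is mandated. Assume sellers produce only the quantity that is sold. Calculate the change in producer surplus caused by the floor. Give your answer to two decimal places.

31.73

Without the control, 110 - 3.5Q = 65 + 2.5Q so Q* = 7.5 and P* = 83.75.
At the floor price 90, quantity demanded is (110 - 90)/3.5 = 5.7143; demand is the short side, so Q = 5.7143 trades at P = 90.
PS goes from (1/2)(7.5)(18.75) = 70.3125 to 102.0408 (computed as (90 - 65)(5.7143) - (1/2)(2.5)(5.7143)^2), a change of 31.7283.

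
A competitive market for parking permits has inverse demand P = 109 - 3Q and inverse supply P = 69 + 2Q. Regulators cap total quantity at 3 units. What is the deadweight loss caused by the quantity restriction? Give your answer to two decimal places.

Unrestricted equilibrium: Q* = (109 - 69)/(3 + 2) = 8.
At Q = 3 the demand price is 109 - 3(3) = 100 and the supply price is 69 + 2(3) = 75.
DWL = (1/2)(gap between curves at 3) x (Q* - 3) = (1/2)(25)(5) = 62.5.

62.50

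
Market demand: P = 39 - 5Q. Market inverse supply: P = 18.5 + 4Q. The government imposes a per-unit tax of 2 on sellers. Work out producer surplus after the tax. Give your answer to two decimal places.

8.45

Without the tax, 39 - 5Q = 18.5 + 4Q so Q* = 2.2778 and P* = 27.6111.
A tax on sellers shifts supply up by 2: 39 - 5Q = 18.5 + 4Q + 2, so Q_t = 2.0556. Buyers pay P_b = 28.7222; sellers receive P_s = P_b - 2 = 26.7222.
Producer surplus is the triangle above supply below P_s: (1/2)(2.0556)(26.7222 - 18.5) = 8.4506.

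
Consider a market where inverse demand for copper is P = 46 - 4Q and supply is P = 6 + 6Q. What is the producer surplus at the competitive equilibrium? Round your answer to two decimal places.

Setting demand equal to supply, 40 = 10Q, so Q* = 4 and P* = 30.
PS is the area between P* and the supply curve from 0 to Q*: (1/2)(4)(24) = 48.

48.00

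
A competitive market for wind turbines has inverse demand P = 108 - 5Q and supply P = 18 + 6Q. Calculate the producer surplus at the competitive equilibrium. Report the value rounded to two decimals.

200.83

Setting demand equal to supply, 90 = 11Q, so Q* = 8.1818 and P* = 67.0909.
The supply curve's price intercept is 18, so PS = (1/2)(Q*)(P* - 18) = (1/2)(8.1818)(49.0909) = 200.8264.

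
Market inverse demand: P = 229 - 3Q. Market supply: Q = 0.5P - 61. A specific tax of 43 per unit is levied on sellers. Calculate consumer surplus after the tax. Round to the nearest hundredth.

245.76

Rewriting supply in inverse form: P = 122 + 2Q.
Pre-tax equilibrium: 229 - 3Q = 122 + 2Q gives Q* = 21.4, P* = 164.8.
With the tax, sellers need 43 more per unit: 229 - 3Q = 122 + 2Q + 43, so Q_t = 12.8. Buyers pay P_b = 190.6; sellers receive P_s = P_b - 43 = 147.6.
CS = (1/2)(Q_t)(229 - P_b) = (1/2)(12.8)(38.4) = 245.76.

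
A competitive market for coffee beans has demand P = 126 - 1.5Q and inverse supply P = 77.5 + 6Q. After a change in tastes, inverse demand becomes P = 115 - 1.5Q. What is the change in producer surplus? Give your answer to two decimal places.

-50.45

Initial equilibrium: Q_0 = 6.4667, P_0 = 116.3; CS_0 = (1/2)(6.4667)(9.7) = 31.3633, PS_0 = (1/2)(6.4667)(38.8) = 125.4533.
New equilibrium: 115 - 1.5Q = 77.5 + 6Q gives Q_1 = 5, P_1 = 107.5; CS_1 = 18.75, PS_1 = 75.
Change in producer surplus = 75 - 125.4533 = -50.4533.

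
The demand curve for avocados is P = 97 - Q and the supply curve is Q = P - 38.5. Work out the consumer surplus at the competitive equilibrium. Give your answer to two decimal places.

427.78

Rewriting supply in inverse form: P = 38.5 + Q.
Equilibrium: 97 - Q = 38.5 + Q, so Q* = 29.25 and P* = 67.75.
CS is the area between the demand curve and P* from 0 to Q*: (1/2)(29.25)(29.25) = 427.7812.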